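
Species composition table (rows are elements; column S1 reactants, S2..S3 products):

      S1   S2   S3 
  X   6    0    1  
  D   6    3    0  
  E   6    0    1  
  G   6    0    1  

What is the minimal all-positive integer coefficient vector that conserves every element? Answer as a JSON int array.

X: 1·6 = 6 | 2·0+6·1 = 6
D: 1·6 = 6 | 2·3+6·0 = 6
E: 1·6 = 6 | 2·0+6·1 = 6
G: 1·6 = 6 | 2·0+6·1 = 6
gcd(1,2,6) = 1

Coefficients: [1, 2, 6]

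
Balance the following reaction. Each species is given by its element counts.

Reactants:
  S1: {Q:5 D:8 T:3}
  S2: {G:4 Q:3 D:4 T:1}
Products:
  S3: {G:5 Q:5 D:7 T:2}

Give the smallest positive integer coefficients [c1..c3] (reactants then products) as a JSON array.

Coefficients: [1, 5, 4]

G: 1·0+5·4 = 20 | 4·5 = 20
Q: 1·5+5·3 = 20 | 4·5 = 20
D: 1·8+5·4 = 28 | 4·7 = 28
T: 1·3+5·1 = 8 | 4·2 = 8
gcd(1,5,4) = 1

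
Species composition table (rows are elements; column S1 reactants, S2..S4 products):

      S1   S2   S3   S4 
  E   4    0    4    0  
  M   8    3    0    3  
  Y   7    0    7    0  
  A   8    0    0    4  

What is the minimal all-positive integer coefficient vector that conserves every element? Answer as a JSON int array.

Coefficients: [3, 2, 3, 6]

E: 3·4 = 12 | 2·0+3·4+6·0 = 12
M: 3·8 = 24 | 2·3+3·0+6·3 = 24
Y: 3·7 = 21 | 2·0+3·7+6·0 = 21
A: 3·8 = 24 | 2·0+3·0+6·4 = 24
gcd(3,2,3,6) = 1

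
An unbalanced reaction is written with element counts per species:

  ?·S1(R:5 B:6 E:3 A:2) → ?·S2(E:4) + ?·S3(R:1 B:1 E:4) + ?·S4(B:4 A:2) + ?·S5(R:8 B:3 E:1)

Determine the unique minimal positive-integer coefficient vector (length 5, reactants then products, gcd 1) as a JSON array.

R: 5·5 = 25 | 2·0+1·1+5·0+3·8 = 25
B: 5·6 = 30 | 2·0+1·1+5·4+3·3 = 30
E: 5·3 = 15 | 2·4+1·4+5·0+3·1 = 15
A: 5·2 = 10 | 2·0+1·0+5·2+3·0 = 10
gcd(5,2,1,5,3) = 1

Coefficients: [5, 2, 1, 5, 3]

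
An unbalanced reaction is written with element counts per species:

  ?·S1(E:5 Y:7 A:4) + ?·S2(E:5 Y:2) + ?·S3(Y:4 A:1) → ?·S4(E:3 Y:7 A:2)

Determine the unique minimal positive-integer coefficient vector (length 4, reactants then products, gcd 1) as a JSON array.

Coefficients: [1, 2, 6, 5]

E: 1·5+2·5+6·0 = 15 | 5·3 = 15
Y: 1·7+2·2+6·4 = 35 | 5·7 = 35
A: 1·4+2·0+6·1 = 10 | 5·2 = 10
gcd(1,2,6,5) = 1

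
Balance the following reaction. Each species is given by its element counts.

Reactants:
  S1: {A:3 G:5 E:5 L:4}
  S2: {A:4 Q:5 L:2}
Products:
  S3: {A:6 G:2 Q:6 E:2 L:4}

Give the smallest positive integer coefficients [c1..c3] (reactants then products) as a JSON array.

A: 2·3+6·4 = 30 | 5·6 = 30
G: 2·5+6·0 = 10 | 5·2 = 10
Q: 2·0+6·5 = 30 | 5·6 = 30
E: 2·5+6·0 = 10 | 5·2 = 10
L: 2·4+6·2 = 20 | 5·4 = 20
gcd(2,6,5) = 1

Coefficients: [2, 6, 5]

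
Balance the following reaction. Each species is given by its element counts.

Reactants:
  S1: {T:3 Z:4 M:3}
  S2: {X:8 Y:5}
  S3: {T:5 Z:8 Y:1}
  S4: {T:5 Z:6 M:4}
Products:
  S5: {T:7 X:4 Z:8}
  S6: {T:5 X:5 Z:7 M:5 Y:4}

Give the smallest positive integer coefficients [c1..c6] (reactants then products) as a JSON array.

Coefficients: [4, 3, 1, 2, 1, 4]

T: 4·3+3·0+1·5+2·5 = 27 | 1·7+4·5 = 27
X: 4·0+3·8+1·0+2·0 = 24 | 1·4+4·5 = 24
Z: 4·4+3·0+1·8+2·6 = 36 | 1·8+4·7 = 36
M: 4·3+3·0+1·0+2·4 = 20 | 1·0+4·5 = 20
Y: 4·0+3·5+1·1+2·0 = 16 | 1·0+4·4 = 16
gcd(4,3,1,2,1,4) = 1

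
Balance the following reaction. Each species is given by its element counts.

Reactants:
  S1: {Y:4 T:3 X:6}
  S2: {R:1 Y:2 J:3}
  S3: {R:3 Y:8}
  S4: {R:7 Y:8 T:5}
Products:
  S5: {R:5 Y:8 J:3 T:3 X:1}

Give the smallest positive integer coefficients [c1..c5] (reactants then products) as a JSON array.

R: 1·0+6·1+1·3+3·7 = 30 | 6·5 = 30
Y: 1·4+6·2+1·8+3·8 = 48 | 6·8 = 48
J: 1·0+6·3+1·0+3·0 = 18 | 6·3 = 18
T: 1·3+6·0+1·0+3·5 = 18 | 6·3 = 18
X: 1·6+6·0+1·0+3·0 = 6 | 6·1 = 6
gcd(1,6,1,3,6) = 1

Coefficients: [1, 6, 1, 3, 6]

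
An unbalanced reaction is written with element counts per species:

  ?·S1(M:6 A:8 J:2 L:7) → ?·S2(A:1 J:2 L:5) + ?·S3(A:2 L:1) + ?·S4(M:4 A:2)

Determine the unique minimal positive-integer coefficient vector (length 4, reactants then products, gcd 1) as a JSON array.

Coefficients: [2, 2, 4, 3]

M: 2·6 = 12 | 2·0+4·0+3·4 = 12
A: 2·8 = 16 | 2·1+4·2+3·2 = 16
J: 2·2 = 4 | 2·2+4·0+3·0 = 4
L: 2·7 = 14 | 2·5+4·1+3·0 = 14
gcd(2,2,4,3) = 1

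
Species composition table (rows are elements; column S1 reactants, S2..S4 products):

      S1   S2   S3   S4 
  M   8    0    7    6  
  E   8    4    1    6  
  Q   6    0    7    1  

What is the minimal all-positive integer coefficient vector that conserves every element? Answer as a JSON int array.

M: 5·8 = 40 | 6·0+4·7+2·6 = 40
E: 5·8 = 40 | 6·4+4·1+2·6 = 40
Q: 5·6 = 30 | 6·0+4·7+2·1 = 30
gcd(5,6,4,2) = 1

Coefficients: [5, 6, 4, 2]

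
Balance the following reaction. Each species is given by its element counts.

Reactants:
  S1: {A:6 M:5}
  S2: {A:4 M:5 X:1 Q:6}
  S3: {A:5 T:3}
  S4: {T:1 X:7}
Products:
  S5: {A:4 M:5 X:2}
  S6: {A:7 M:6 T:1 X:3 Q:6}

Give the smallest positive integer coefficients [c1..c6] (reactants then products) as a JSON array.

A: 3·6+5·4+1·5+2·0 = 43 | 2·4+5·7 = 43
M: 3·5+5·5+1·0+2·0 = 40 | 2·5+5·6 = 40
T: 3·0+5·0+1·3+2·1 = 5 | 2·0+5·1 = 5
X: 3·0+5·1+1·0+2·7 = 19 | 2·2+5·3 = 19
Q: 3·0+5·6+1·0+2·0 = 30 | 2·0+5·6 = 30
gcd(3,5,1,2,2,5) = 1

Coefficients: [3, 5, 1, 2, 2, 5]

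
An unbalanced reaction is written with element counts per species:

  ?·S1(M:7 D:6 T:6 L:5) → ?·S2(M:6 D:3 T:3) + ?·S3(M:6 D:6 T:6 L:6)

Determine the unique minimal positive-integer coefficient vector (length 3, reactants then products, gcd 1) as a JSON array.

Coefficients: [6, 2, 5]

M: 6·7 = 42 | 2·6+5·6 = 42
D: 6·6 = 36 | 2·3+5·6 = 36
T: 6·6 = 36 | 2·3+5·6 = 36
L: 6·5 = 30 | 2·0+5·6 = 30
gcd(6,2,5) = 1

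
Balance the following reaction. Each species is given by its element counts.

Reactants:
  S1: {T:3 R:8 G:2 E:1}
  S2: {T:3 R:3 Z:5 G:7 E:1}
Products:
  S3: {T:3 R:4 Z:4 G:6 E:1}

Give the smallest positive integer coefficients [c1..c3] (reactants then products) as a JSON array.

T: 1·3+4·3 = 15 | 5·3 = 15
R: 1·8+4·3 = 20 | 5·4 = 20
Z: 1·0+4·5 = 20 | 5·4 = 20
G: 1·2+4·7 = 30 | 5·6 = 30
E: 1·1+4·1 = 5 | 5·1 = 5
gcd(1,4,5) = 1

Coefficients: [1, 4, 5]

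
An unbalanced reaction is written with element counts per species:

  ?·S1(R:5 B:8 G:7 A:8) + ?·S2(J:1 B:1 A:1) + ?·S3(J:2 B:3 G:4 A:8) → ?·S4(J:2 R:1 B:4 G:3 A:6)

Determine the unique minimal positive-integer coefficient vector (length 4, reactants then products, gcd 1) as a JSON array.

J: 1·0+6·1+2·2 = 10 | 5·2 = 10
R: 1·5+6·0+2·0 = 5 | 5·1 = 5
B: 1·8+6·1+2·3 = 20 | 5·4 = 20
G: 1·7+6·0+2·4 = 15 | 5·3 = 15
A: 1·8+6·1+2·8 = 30 | 5·6 = 30
gcd(1,6,2,5) = 1

Coefficients: [1, 6, 2, 5]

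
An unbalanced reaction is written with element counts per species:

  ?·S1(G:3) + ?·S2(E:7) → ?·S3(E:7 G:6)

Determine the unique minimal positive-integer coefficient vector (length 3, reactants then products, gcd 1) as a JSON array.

Coefficients: [2, 1, 1]

E: 2·0+1·7 = 7 | 1·7 = 7
G: 2·3+1·0 = 6 | 1·6 = 6
gcd(2,1,1) = 1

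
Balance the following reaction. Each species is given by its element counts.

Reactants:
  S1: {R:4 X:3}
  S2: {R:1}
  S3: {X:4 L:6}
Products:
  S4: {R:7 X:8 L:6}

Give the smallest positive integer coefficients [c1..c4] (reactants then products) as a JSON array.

Coefficients: [4, 5, 3, 3]

R: 4·4+5·1+3·0 = 21 | 3·7 = 21
X: 4·3+5·0+3·4 = 24 | 3·8 = 24
L: 4·0+5·0+3·6 = 18 | 3·6 = 18
gcd(4,5,3,3) = 1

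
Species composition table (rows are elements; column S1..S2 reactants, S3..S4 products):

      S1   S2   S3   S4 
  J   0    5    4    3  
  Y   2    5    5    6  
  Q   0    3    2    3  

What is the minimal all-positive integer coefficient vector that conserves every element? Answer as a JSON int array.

Coefficients: [3, 3, 3, 1]

J: 3·0+3·5 = 15 | 3·4+1·3 = 15
Y: 3·2+3·5 = 21 | 3·5+1·6 = 21
Q: 3·0+3·3 = 9 | 3·2+1·3 = 9
gcd(3,3,3,1) = 1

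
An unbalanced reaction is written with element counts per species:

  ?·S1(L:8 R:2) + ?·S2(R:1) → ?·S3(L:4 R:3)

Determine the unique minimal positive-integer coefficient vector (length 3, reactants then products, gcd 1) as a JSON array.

L: 1·8+4·0 = 8 | 2·4 = 8
R: 1·2+4·1 = 6 | 2·3 = 6
gcd(1,4,2) = 1

Coefficients: [1, 4, 2]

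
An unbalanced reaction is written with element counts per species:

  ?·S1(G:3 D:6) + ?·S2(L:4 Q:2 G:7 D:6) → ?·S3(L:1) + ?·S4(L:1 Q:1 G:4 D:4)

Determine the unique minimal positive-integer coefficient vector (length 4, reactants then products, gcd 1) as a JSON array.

Coefficients: [1, 3, 6, 6]

L: 1·0+3·4 = 12 | 6·1+6·1 = 12
Q: 1·0+3·2 = 6 | 6·0+6·1 = 6
G: 1·3+3·7 = 24 | 6·0+6·4 = 24
D: 1·6+3·6 = 24 | 6·0+6·4 = 24
gcd(1,3,6,6) = 1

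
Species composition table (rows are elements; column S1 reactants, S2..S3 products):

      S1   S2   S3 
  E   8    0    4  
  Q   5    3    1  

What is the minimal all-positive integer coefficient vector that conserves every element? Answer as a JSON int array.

E: 1·8 = 8 | 1·0+2·4 = 8
Q: 1·5 = 5 | 1·3+2·1 = 5
gcd(1,1,2) = 1

Coefficients: [1, 1, 2]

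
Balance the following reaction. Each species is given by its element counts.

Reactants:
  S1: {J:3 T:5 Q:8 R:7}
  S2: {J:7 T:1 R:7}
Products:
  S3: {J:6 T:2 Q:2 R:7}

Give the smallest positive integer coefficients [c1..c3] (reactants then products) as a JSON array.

Coefficients: [1, 3, 4]

J: 1·3+3·7 = 24 | 4·6 = 24
T: 1·5+3·1 = 8 | 4·2 = 8
Q: 1·8+3·0 = 8 | 4·2 = 8
R: 1·7+3·7 = 28 | 4·7 = 28
gcd(1,3,4) = 1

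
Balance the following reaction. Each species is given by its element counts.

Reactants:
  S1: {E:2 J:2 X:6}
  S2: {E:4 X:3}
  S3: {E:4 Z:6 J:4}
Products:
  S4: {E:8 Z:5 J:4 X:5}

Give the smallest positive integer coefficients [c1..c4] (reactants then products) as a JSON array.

E: 2·2+6·4+5·4 = 48 | 6·8 = 48
Z: 2·0+6·0+5·6 = 30 | 6·5 = 30
J: 2·2+6·0+5·4 = 24 | 6·4 = 24
X: 2·6+6·3+5·0 = 30 | 6·5 = 30
gcd(2,6,5,6) = 1

Coefficients: [2, 6, 5, 6]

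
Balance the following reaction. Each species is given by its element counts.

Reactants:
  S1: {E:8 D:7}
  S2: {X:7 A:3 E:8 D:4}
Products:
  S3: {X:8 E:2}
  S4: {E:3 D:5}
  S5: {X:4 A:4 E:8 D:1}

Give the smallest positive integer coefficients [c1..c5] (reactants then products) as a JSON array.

X: 1·0+4·7 = 28 | 2·8+4·0+3·4 = 28
A: 1·0+4·3 = 12 | 2·0+4·0+3·4 = 12
E: 1·8+4·8 = 40 | 2·2+4·3+3·8 = 40
D: 1·7+4·4 = 23 | 2·0+4·5+3·1 = 23
gcd(1,4,2,4,3) = 1

Coefficients: [1, 4, 2, 4, 3]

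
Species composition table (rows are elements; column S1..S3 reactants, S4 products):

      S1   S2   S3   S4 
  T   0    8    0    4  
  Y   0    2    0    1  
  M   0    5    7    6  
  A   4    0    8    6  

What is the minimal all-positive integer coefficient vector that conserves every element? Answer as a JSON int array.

Coefficients: [1, 1, 1, 2]

T: 1·0+1·8+1·0 = 8 | 2·4 = 8
Y: 1·0+1·2+1·0 = 2 | 2·1 = 2
M: 1·0+1·5+1·7 = 12 | 2·6 = 12
A: 1·4+1·0+1·8 = 12 | 2·6 = 12
gcd(1,1,1,2) = 1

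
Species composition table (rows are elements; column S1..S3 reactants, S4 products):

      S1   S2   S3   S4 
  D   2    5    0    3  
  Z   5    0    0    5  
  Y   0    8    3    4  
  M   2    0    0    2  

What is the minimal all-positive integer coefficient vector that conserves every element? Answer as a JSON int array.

Coefficients: [5, 1, 4, 5]

D: 5·2+1·5+4·0 = 15 | 5·3 = 15
Z: 5·5+1·0+4·0 = 25 | 5·5 = 25
Y: 5·0+1·8+4·3 = 20 | 5·4 = 20
M: 5·2+1·0+4·0 = 10 | 5·2 = 10
gcd(5,1,4,5) = 1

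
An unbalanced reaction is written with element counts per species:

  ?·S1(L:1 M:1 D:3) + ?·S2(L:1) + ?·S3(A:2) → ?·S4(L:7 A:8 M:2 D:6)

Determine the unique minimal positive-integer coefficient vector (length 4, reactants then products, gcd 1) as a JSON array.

L: 2·1+5·1+4·0 = 7 | 1·7 = 7
A: 2·0+5·0+4·2 = 8 | 1·8 = 8
M: 2·1+5·0+4·0 = 2 | 1·2 = 2
D: 2·3+5·0+4·0 = 6 | 1·6 = 6
gcd(2,5,4,1) = 1

Coefficients: [2, 5, 4, 1]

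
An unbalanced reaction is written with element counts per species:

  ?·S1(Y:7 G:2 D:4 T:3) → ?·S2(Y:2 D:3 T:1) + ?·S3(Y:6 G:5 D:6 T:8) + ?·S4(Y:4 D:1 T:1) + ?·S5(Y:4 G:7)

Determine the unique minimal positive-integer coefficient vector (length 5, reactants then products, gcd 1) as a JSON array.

Y: 6·7 = 42 | 4·2+1·6+6·4+1·4 = 42
G: 6·2 = 12 | 4·0+1·5+6·0+1·7 = 12
D: 6·4 = 24 | 4·3+1·6+6·1+1·0 = 24
T: 6·3 = 18 | 4·1+1·8+6·1+1·0 = 18
gcd(6,4,1,6,1) = 1

Coefficients: [6, 4, 1, 6, 1]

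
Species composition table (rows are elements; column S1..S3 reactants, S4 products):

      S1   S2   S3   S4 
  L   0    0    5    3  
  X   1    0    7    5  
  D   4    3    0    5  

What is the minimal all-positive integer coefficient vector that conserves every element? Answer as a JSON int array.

L: 4·0+3·0+3·5 = 15 | 5·3 = 15
X: 4·1+3·0+3·7 = 25 | 5·5 = 25
D: 4·4+3·3+3·0 = 25 | 5·5 = 25
gcd(4,3,3,5) = 1

Coefficients: [4, 3, 3, 5]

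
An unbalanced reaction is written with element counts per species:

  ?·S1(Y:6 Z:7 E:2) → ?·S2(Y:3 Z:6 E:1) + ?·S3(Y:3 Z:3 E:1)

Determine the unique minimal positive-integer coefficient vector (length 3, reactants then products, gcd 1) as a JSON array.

Y: 3·6 = 18 | 1·3+5·3 = 18
Z: 3·7 = 21 | 1·6+5·3 = 21
E: 3·2 = 6 | 1·1+5·1 = 6
gcd(3,1,5) = 1

Coefficients: [3, 1, 5]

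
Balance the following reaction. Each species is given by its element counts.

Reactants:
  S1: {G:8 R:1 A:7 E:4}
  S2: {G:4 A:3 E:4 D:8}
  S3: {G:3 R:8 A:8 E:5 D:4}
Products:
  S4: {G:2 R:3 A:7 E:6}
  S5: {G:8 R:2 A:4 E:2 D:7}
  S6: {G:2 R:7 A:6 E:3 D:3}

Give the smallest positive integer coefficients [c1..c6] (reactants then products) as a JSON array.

G: 3·8+2·4+6·3 = 50 | 5·2+4·8+4·2 = 50
R: 3·1+2·0+6·8 = 51 | 5·3+4·2+4·7 = 51
A: 3·7+2·3+6·8 = 75 | 5·7+4·4+4·6 = 75
E: 3·4+2·4+6·5 = 50 | 5·6+4·2+4·3 = 50
D: 3·0+2·8+6·4 = 40 | 5·0+4·7+4·3 = 40
gcd(3,2,6,5,4,4) = 1

Coefficients: [3, 2, 6, 5, 4, 4]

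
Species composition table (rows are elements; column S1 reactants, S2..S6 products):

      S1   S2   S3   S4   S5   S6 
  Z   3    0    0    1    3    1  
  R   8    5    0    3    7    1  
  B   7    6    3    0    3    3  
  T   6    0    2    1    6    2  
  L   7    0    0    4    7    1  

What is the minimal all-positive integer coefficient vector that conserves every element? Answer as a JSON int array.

Z: 6·3 = 18 | 2·0+2·0+4·1+3·3+5·1 = 18
R: 6·8 = 48 | 2·5+2·0+4·3+3·7+5·1 = 48
B: 6·7 = 42 | 2·6+2·3+4·0+3·3+5·3 = 42
T: 6·6 = 36 | 2·0+2·2+4·1+3·6+5·2 = 36
L: 6·7 = 42 | 2·0+2·0+4·4+3·7+5·1 = 42
gcd(6,2,2,4,3,5) = 1

Coefficients: [6, 2, 2, 4, 3, 5]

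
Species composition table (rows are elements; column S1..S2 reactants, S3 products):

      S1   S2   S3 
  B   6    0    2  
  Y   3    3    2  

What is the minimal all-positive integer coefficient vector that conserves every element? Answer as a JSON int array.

Coefficients: [1, 1, 3]

B: 1·6+1·0 = 6 | 3·2 = 6
Y: 1·3+1·3 = 6 | 3·2 = 6
gcd(1,1,3) = 1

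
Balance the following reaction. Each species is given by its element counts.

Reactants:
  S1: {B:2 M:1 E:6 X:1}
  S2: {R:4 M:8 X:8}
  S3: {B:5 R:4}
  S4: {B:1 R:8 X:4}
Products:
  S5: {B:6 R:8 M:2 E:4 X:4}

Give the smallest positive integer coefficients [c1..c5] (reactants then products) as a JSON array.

Coefficients: [4, 1, 5, 3, 6]

B: 4·2+1·0+5·5+3·1 = 36 | 6·6 = 36
R: 4·0+1·4+5·4+3·8 = 48 | 6·8 = 48
M: 4·1+1·8+5·0+3·0 = 12 | 6·2 = 12
E: 4·6+1·0+5·0+3·0 = 24 | 6·4 = 24
X: 4·1+1·8+5·0+3·4 = 24 | 6·4 = 24
gcd(4,1,5,3,6) = 1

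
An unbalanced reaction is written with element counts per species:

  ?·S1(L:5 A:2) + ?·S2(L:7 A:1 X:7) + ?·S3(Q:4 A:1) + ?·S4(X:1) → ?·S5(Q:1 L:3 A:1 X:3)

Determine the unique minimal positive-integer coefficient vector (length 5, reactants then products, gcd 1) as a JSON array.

Q: 1·0+1·0+1·4+5·0 = 4 | 4·1 = 4
L: 1·5+1·7+1·0+5·0 = 12 | 4·3 = 12
A: 1·2+1·1+1·1+5·0 = 4 | 4·1 = 4
X: 1·0+1·7+1·0+5·1 = 12 | 4·3 = 12
gcd(1,1,1,5,4) = 1

Coefficients: [1, 1, 1, 5, 4]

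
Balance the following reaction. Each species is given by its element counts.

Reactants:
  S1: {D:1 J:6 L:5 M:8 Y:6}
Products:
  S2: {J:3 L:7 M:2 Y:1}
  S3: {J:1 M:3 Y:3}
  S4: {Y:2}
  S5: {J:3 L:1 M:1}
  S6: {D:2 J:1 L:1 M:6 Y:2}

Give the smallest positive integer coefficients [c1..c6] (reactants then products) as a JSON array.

D: 4·1 = 4 | 2·0+4·0+3·0+4·0+2·2 = 4
J: 4·6 = 24 | 2·3+4·1+3·0+4·3+2·1 = 24
L: 4·5 = 20 | 2·7+4·0+3·0+4·1+2·1 = 20
M: 4·8 = 32 | 2·2+4·3+3·0+4·1+2·6 = 32
Y: 4·6 = 24 | 2·1+4·3+3·2+4·0+2·2 = 24
gcd(4,2,4,3,4,2) = 1

Coefficients: [4, 2, 4, 3, 4, 2]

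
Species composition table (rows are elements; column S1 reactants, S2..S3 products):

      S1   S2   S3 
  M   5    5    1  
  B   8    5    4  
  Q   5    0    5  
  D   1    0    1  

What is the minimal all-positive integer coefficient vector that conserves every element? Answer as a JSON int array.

M: 5·5 = 25 | 4·5+5·1 = 25
B: 5·8 = 40 | 4·5+5·4 = 40
Q: 5·5 = 25 | 4·0+5·5 = 25
D: 5·1 = 5 | 4·0+5·1 = 5
gcd(5,4,5) = 1

Coefficients: [5, 4, 5]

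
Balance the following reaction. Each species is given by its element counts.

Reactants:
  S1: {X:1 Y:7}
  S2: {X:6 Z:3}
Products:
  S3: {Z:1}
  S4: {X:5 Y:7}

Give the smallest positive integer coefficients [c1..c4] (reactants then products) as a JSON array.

Coefficients: [3, 2, 6, 3]

X: 3·1+2·6 = 15 | 6·0+3·5 = 15
Y: 3·7+2·0 = 21 | 6·0+3·7 = 21
Z: 3·0+2·3 = 6 | 6·1+3·0 = 6
gcd(3,2,6,3) = 1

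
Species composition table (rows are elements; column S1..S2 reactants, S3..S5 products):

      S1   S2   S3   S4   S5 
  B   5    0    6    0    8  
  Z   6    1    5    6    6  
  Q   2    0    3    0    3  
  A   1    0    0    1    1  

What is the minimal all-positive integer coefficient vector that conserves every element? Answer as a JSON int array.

B: 6·5+5·0 = 30 | 1·6+3·0+3·8 = 30
Z: 6·6+5·1 = 41 | 1·5+3·6+3·6 = 41
Q: 6·2+5·0 = 12 | 1·3+3·0+3·3 = 12
A: 6·1+5·0 = 6 | 1·0+3·1+3·1 = 6
gcd(6,5,1,3,3) = 1

Coefficients: [6, 5, 1, 3, 3]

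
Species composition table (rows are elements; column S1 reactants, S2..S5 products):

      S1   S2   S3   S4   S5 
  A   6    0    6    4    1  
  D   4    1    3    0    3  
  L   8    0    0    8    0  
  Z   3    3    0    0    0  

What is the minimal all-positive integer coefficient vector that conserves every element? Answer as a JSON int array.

A: 5·6 = 30 | 5·0+1·6+5·4+4·1 = 30
D: 5·4 = 20 | 5·1+1·3+5·0+4·3 = 20
L: 5·8 = 40 | 5·0+1·0+5·8+4·0 = 40
Z: 5·3 = 15 | 5·3+1·0+5·0+4·0 = 15
gcd(5,5,1,5,4) = 1

Coefficients: [5, 5, 1, 5, 4]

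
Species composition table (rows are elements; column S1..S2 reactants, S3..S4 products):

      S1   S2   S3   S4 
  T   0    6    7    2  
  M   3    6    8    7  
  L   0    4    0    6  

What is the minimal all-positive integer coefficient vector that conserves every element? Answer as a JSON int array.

T: 4·0+3·6 = 18 | 2·7+2·2 = 18
M: 4·3+3·6 = 30 | 2·8+2·7 = 30
L: 4·0+3·4 = 12 | 2·0+2·6 = 12
gcd(4,3,2,2) = 1

Coefficients: [4, 3, 2, 2]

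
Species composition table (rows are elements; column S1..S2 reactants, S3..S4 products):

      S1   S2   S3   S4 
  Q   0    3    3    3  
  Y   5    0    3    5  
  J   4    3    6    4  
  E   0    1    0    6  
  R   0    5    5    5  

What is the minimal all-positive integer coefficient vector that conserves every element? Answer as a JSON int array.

Q: 4·0+6·3 = 18 | 5·3+1·3 = 18
Y: 4·5+6·0 = 20 | 5·3+1·5 = 20
J: 4·4+6·3 = 34 | 5·6+1·4 = 34
E: 4·0+6·1 = 6 | 5·0+1·6 = 6
R: 4·0+6·5 = 30 | 5·5+1·5 = 30
gcd(4,6,5,1) = 1

Coefficients: [4, 6, 5, 1]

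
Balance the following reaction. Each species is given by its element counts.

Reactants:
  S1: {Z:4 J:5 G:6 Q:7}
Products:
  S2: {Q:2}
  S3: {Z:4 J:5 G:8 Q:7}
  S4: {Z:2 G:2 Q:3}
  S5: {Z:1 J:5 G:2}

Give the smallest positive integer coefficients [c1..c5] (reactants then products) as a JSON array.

Z: 6·4 = 24 | 5·0+2·4+6·2+4·1 = 24
J: 6·5 = 30 | 5·0+2·5+6·0+4·5 = 30
G: 6·6 = 36 | 5·0+2·8+6·2+4·2 = 36
Q: 6·7 = 42 | 5·2+2·7+6·3+4·0 = 42
gcd(6,5,2,6,4) = 1

Coefficients: [6, 5, 2, 6, 4]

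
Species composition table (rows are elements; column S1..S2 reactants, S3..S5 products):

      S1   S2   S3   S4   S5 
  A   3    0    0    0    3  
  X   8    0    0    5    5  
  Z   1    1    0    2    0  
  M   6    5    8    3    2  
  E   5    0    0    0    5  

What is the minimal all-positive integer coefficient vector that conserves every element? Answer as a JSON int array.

A: 5·3+1·0 = 15 | 2·0+3·0+5·3 = 15
X: 5·8+1·0 = 40 | 2·0+3·5+5·5 = 40
Z: 5·1+1·1 = 6 | 2·0+3·2+5·0 = 6
M: 5·6+1·5 = 35 | 2·8+3·3+5·2 = 35
E: 5·5+1·0 = 25 | 2·0+3·0+5·5 = 25
gcd(5,1,2,3,5) = 1

Coefficients: [5, 1, 2, 3, 5]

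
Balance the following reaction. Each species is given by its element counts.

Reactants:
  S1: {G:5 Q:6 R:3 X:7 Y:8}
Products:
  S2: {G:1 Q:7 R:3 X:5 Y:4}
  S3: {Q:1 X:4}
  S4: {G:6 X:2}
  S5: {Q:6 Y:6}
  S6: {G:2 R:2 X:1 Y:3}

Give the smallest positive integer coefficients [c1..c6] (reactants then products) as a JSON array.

Coefficients: [5, 1, 5, 2, 3, 6]

G: 5·5 = 25 | 1·1+5·0+2·6+3·0+6·2 = 25
Q: 5·6 = 30 | 1·7+5·1+2·0+3·6+6·0 = 30
R: 5·3 = 15 | 1·3+5·0+2·0+3·0+6·2 = 15
X: 5·7 = 35 | 1·5+5·4+2·2+3·0+6·1 = 35
Y: 5·8 = 40 | 1·4+5·0+2·0+3·6+6·3 = 40
gcd(5,1,5,2,3,6) = 1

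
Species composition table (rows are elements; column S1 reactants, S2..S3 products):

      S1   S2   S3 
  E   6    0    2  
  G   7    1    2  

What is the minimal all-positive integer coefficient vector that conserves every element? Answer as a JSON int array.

Coefficients: [1, 1, 3]

E: 1·6 = 6 | 1·0+3·2 = 6
G: 1·7 = 7 | 1·1+3·2 = 7
gcd(1,1,3) = 1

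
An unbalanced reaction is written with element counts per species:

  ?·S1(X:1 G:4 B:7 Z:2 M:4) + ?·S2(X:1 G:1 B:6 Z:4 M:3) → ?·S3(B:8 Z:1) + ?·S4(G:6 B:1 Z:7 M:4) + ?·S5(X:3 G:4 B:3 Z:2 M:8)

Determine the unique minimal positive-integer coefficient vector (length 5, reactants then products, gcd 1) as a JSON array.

X: 5·1+4·1 = 9 | 6·0+2·0+3·3 = 9
G: 5·4+4·1 = 24 | 6·0+2·6+3·4 = 24
B: 5·7+4·6 = 59 | 6·8+2·1+3·3 = 59
Z: 5·2+4·4 = 26 | 6·1+2·7+3·2 = 26
M: 5·4+4·3 = 32 | 6·0+2·4+3·8 = 32
gcd(5,4,6,2,3) = 1

Coefficients: [5, 4, 6, 2, 3]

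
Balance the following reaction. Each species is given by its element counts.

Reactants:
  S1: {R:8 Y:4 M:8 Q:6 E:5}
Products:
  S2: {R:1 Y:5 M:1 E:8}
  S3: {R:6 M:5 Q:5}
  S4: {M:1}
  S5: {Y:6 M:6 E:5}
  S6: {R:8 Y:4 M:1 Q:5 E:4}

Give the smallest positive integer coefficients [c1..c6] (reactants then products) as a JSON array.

Coefficients: [5, 2, 5, 6, 1, 1]

R: 5·8 = 40 | 2·1+5·6+6·0+1·0+1·8 = 40
Y: 5·4 = 20 | 2·5+5·0+6·0+1·6+1·4 = 20
M: 5·8 = 40 | 2·1+5·5+6·1+1·6+1·1 = 40
Q: 5·6 = 30 | 2·0+5·5+6·0+1·0+1·5 = 30
E: 5·5 = 25 | 2·8+5·0+6·0+1·5+1·4 = 25
gcd(5,2,5,6,1,1) = 1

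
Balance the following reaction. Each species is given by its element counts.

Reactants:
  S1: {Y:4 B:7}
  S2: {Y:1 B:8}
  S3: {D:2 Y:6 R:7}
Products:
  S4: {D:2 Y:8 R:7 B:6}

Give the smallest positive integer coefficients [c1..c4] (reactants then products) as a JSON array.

D: 2·0+2·0+5·2 = 10 | 5·2 = 10
Y: 2·4+2·1+5·6 = 40 | 5·8 = 40
R: 2·0+2·0+5·7 = 35 | 5·7 = 35
B: 2·7+2·8+5·0 = 30 | 5·6 = 30
gcd(2,2,5,5) = 1

Coefficients: [2, 2, 5, 5]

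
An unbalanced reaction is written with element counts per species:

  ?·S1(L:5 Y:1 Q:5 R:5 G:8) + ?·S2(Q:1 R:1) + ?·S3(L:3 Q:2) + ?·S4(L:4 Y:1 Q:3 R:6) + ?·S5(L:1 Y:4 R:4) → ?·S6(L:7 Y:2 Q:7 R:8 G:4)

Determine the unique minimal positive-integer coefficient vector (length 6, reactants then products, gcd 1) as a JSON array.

L: 2·5+6·0+3·3+2·4+1·1 = 28 | 4·7 = 28
Y: 2·1+6·0+3·0+2·1+1·4 = 8 | 4·2 = 8
Q: 2·5+6·1+3·2+2·3+1·0 = 28 | 4·7 = 28
R: 2·5+6·1+3·0+2·6+1·4 = 32 | 4·8 = 32
G: 2·8+6·0+3·0+2·0+1·0 = 16 | 4·4 = 16
gcd(2,6,3,2,1,4) = 1

Coefficients: [2, 6, 3, 2, 1, 4]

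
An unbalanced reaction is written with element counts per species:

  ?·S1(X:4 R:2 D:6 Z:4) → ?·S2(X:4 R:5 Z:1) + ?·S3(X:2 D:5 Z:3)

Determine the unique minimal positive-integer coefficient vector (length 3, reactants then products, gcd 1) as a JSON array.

X: 5·4 = 20 | 2·4+6·2 = 20
R: 5·2 = 10 | 2·5+6·0 = 10
D: 5·6 = 30 | 2·0+6·5 = 30
Z: 5·4 = 20 | 2·1+6·3 = 20
gcd(5,2,6) = 1

Coefficients: [5, 2, 6]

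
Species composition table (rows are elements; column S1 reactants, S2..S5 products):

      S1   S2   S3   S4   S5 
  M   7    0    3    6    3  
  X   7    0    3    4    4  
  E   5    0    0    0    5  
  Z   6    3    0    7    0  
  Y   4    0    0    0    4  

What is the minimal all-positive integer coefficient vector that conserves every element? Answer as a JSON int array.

Coefficients: [6, 5, 2, 3, 6]

M: 6·7 = 42 | 5·0+2·3+3·6+6·3 = 42
X: 6·7 = 42 | 5·0+2·3+3·4+6·4 = 42
E: 6·5 = 30 | 5·0+2·0+3·0+6·5 = 30
Z: 6·6 = 36 | 5·3+2·0+3·7+6·0 = 36
Y: 6·4 = 24 | 5·0+2·0+3·0+6·4 = 24
gcd(6,5,2,3,6) = 1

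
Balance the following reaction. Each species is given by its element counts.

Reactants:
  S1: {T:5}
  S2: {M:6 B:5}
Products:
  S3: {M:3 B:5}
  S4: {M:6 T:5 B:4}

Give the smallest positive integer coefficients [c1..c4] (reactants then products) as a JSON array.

Coefficients: [5, 6, 2, 5]

M: 5·0+6·6 = 36 | 2·3+5·6 = 36
T: 5·5+6·0 = 25 | 2·0+5·5 = 25
B: 5·0+6·5 = 30 | 2·5+5·4 = 30
gcd(5,6,2,5) = 1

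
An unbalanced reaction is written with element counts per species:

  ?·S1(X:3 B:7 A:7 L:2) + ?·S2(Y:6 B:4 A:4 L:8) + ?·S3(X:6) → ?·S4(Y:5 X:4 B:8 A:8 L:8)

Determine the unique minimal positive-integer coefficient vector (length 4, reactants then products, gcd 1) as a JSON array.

Y: 4·0+5·6+2·0 = 30 | 6·5 = 30
X: 4·3+5·0+2·6 = 24 | 6·4 = 24
B: 4·7+5·4+2·0 = 48 | 6·8 = 48
A: 4·7+5·4+2·0 = 48 | 6·8 = 48
L: 4·2+5·8+2·0 = 48 | 6·8 = 48
gcd(4,5,2,6) = 1

Coefficients: [4, 5, 2, 6]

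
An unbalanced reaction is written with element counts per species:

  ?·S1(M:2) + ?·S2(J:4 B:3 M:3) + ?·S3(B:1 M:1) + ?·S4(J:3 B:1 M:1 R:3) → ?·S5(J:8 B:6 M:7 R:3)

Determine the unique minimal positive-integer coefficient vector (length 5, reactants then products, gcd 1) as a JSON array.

J: 2·0+5·4+5·0+4·3 = 32 | 4·8 = 32
B: 2·0+5·3+5·1+4·1 = 24 | 4·6 = 24
M: 2·2+5·3+5·1+4·1 = 28 | 4·7 = 28
R: 2·0+5·0+5·0+4·3 = 12 | 4·3 = 12
gcd(2,5,5,4,4) = 1

Coefficients: [2, 5, 5, 4, 4]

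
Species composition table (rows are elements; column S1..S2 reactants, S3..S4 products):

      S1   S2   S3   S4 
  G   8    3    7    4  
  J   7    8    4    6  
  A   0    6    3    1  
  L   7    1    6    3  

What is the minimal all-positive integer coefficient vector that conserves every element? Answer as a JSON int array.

G: 2·8+1·3 = 19 | 1·7+3·4 = 19
J: 2·7+1·8 = 22 | 1·4+3·6 = 22
A: 2·0+1·6 = 6 | 1·3+3·1 = 6
L: 2·7+1·1 = 15 | 1·6+3·3 = 15
gcd(2,1,1,3) = 1

Coefficients: [2, 1, 1, 3]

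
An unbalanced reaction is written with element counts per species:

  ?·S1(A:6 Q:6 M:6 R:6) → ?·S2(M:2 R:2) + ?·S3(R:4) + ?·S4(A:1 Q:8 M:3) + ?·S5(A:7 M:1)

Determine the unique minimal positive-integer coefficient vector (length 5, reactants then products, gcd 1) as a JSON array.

Coefficients: [4, 6, 3, 3, 3]

A: 4·6 = 24 | 6·0+3·0+3·1+3·7 = 24
Q: 4·6 = 24 | 6·0+3·0+3·8+3·0 = 24
M: 4·6 = 24 | 6·2+3·0+3·3+3·1 = 24
R: 4·6 = 24 | 6·2+3·4+3·0+3·0 = 24
gcd(4,6,3,3,3) = 1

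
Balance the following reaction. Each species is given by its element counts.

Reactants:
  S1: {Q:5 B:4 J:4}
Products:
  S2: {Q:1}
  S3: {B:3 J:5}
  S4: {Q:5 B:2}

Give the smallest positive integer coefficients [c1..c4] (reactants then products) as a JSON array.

Q: 5·5 = 25 | 5·1+4·0+4·5 = 25
B: 5·4 = 20 | 5·0+4·3+4·2 = 20
J: 5·4 = 20 | 5·0+4·5+4·0 = 20
gcd(5,5,4,4) = 1

Coefficients: [5, 5, 4, 4]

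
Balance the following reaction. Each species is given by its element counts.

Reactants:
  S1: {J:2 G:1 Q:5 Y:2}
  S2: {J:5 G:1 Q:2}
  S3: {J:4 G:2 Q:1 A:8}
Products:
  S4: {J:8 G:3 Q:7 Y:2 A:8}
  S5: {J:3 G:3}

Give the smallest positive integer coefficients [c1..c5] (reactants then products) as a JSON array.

Coefficients: [6, 3, 6, 6, 1]

J: 6·2+3·5+6·4 = 51 | 6·8+1·3 = 51
G: 6·1+3·1+6·2 = 21 | 6·3+1·3 = 21
Q: 6·5+3·2+6·1 = 42 | 6·7+1·0 = 42
Y: 6·2+3·0+6·0 = 12 | 6·2+1·0 = 12
A: 6·0+3·0+6·8 = 48 | 6·8+1·0 = 48
gcd(6,3,6,6,1) = 1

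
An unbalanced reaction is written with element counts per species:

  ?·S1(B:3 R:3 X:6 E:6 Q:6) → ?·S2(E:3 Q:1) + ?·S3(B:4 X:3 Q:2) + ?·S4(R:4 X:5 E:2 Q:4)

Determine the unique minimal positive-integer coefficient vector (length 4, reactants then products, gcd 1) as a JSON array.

Coefficients: [4, 6, 3, 3]

B: 4·3 = 12 | 6·0+3·4+3·0 = 12
R: 4·3 = 12 | 6·0+3·0+3·4 = 12
X: 4·6 = 24 | 6·0+3·3+3·5 = 24
E: 4·6 = 24 | 6·3+3·0+3·2 = 24
Q: 4·6 = 24 | 6·1+3·2+3·4 = 24
gcd(4,6,3,3) = 1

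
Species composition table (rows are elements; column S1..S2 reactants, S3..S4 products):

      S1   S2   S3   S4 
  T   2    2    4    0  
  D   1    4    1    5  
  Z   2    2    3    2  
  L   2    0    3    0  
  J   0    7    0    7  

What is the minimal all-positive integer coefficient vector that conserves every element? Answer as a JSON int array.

T: 3·2+1·2 = 8 | 2·4+1·0 = 8
D: 3·1+1·4 = 7 | 2·1+1·5 = 7
Z: 3·2+1·2 = 8 | 2·3+1·2 = 8
L: 3·2+1·0 = 6 | 2·3+1·0 = 6
J: 3·0+1·7 = 7 | 2·0+1·7 = 7
gcd(3,1,2,1) = 1

Coefficients: [3, 1, 2, 1]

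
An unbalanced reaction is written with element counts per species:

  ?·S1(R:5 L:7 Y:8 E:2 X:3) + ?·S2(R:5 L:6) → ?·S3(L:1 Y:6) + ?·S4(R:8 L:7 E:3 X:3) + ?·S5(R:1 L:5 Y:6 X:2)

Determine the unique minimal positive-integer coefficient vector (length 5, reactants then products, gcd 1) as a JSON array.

R: 6·5+1·5 = 35 | 5·0+4·8+3·1 = 35
L: 6·7+1·6 = 48 | 5·1+4·7+3·5 = 48
Y: 6·8+1·0 = 48 | 5·6+4·0+3·6 = 48
E: 6·2+1·0 = 12 | 5·0+4·3+3·0 = 12
X: 6·3+1·0 = 18 | 5·0+4·3+3·2 = 18
gcd(6,1,5,4,3) = 1

Coefficients: [6, 1, 5, 4, 3]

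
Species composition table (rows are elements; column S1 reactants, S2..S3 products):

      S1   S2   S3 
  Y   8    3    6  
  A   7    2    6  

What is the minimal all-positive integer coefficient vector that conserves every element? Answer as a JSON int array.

Coefficients: [6, 6, 5]

Y: 6·8 = 48 | 6·3+5·6 = 48
A: 6·7 = 42 | 6·2+5·6 = 42
gcd(6,6,5) = 1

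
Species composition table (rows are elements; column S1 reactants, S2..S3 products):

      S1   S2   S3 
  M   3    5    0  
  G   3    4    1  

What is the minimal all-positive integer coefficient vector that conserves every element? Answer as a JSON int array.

M: 5·3 = 15 | 3·5+3·0 = 15
G: 5·3 = 15 | 3·4+3·1 = 15
gcd(5,3,3) = 1

Coefficients: [5, 3, 3]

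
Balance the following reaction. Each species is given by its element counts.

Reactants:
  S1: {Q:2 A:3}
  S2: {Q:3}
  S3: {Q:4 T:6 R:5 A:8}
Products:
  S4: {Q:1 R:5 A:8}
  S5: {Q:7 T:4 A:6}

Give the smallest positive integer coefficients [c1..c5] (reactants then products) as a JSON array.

Q: 6·2+1·3+2·4 = 23 | 2·1+3·7 = 23
T: 6·0+1·0+2·6 = 12 | 2·0+3·4 = 12
R: 6·0+1·0+2·5 = 10 | 2·5+3·0 = 10
A: 6·3+1·0+2·8 = 34 | 2·8+3·6 = 34
gcd(6,1,2,2,3) = 1

Coefficients: [6, 1, 2, 2, 3]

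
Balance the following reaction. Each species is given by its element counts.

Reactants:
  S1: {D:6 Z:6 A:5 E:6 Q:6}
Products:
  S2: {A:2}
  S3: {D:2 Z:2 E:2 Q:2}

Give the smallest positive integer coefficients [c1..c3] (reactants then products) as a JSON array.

D: 2·6 = 12 | 5·0+6·2 = 12
Z: 2·6 = 12 | 5·0+6·2 = 12
A: 2·5 = 10 | 5·2+6·0 = 10
E: 2·6 = 12 | 5·0+6·2 = 12
Q: 2·6 = 12 | 5·0+6·2 = 12
gcd(2,5,6) = 1

Coefficients: [2, 5, 6]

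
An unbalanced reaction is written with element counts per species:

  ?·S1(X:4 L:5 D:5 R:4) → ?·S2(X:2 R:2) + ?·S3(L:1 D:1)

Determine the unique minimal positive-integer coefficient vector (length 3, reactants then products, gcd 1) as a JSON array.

Coefficients: [1, 2, 5]

X: 1·4 = 4 | 2·2+5·0 = 4
L: 1·5 = 5 | 2·0+5·1 = 5
D: 1·5 = 5 | 2·0+5·1 = 5
R: 1·4 = 4 | 2·2+5·0 = 4
gcd(1,2,5) = 1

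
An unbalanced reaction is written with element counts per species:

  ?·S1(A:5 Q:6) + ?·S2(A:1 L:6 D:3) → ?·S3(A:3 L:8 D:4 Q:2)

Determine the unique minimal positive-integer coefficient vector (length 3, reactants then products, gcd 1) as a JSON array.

A: 1·5+4·1 = 9 | 3·3 = 9
L: 1·0+4·6 = 24 | 3·8 = 24
D: 1·0+4·3 = 12 | 3·4 = 12
Q: 1·6+4·0 = 6 | 3·2 = 6
gcd(1,4,3) = 1

Coefficients: [1, 4, 3]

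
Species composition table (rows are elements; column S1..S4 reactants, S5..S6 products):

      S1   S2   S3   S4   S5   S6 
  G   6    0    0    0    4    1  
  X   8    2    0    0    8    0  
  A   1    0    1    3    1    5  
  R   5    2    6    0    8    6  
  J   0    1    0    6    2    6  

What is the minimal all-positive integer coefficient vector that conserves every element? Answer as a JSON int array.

G: 4·6+4·0+6·0+5·0 = 24 | 5·4+4·1 = 24
X: 4·8+4·2+6·0+5·0 = 40 | 5·8+4·0 = 40
A: 4·1+4·0+6·1+5·3 = 25 | 5·1+4·5 = 25
R: 4·5+4·2+6·6+5·0 = 64 | 5·8+4·6 = 64
J: 4·0+4·1+6·0+5·6 = 34 | 5·2+4·6 = 34
gcd(4,4,6,5,5,4) = 1

Coefficients: [4, 4, 6, 5, 5, 4]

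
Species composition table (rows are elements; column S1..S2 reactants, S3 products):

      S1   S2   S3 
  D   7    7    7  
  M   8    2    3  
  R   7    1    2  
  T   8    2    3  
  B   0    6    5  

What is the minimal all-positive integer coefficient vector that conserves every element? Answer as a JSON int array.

D: 1·7+5·7 = 42 | 6·7 = 42
M: 1·8+5·2 = 18 | 6·3 = 18
R: 1·7+5·1 = 12 | 6·2 = 12
T: 1·8+5·2 = 18 | 6·3 = 18
B: 1·0+5·6 = 30 | 6·5 = 30
gcd(1,5,6) = 1

Coefficients: [1, 5, 6]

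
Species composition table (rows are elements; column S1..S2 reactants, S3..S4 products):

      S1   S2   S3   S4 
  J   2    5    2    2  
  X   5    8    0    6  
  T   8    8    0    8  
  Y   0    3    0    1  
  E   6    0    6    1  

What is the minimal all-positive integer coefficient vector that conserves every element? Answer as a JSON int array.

J: 4·2+2·5 = 18 | 3·2+6·2 = 18
X: 4·5+2·8 = 36 | 3·0+6·6 = 36
T: 4·8+2·8 = 48 | 3·0+6·8 = 48
Y: 4·0+2·3 = 6 | 3·0+6·1 = 6
E: 4·6+2·0 = 24 | 3·6+6·1 = 24
gcd(4,2,3,6) = 1

Coefficients: [4, 2, 3, 6]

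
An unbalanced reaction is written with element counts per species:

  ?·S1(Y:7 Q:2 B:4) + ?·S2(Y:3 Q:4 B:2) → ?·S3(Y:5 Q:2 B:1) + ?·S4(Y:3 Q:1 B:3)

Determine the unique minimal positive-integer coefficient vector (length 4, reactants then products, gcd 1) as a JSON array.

Y: 5·7+1·3 = 38 | 4·5+6·3 = 38
Q: 5·2+1·4 = 14 | 4·2+6·1 = 14
B: 5·4+1·2 = 22 | 4·1+6·3 = 22
gcd(5,1,4,6) = 1

Coefficients: [5, 1, 4, 6]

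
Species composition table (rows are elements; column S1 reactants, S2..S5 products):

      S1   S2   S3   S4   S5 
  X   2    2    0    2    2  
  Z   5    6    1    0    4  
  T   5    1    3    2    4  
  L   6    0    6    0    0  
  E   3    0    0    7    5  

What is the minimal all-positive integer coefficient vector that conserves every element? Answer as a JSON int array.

X: 4·2 = 8 | 2·2+4·0+1·2+1·2 = 8
Z: 4·5 = 20 | 2·6+4·1+1·0+1·4 = 20
T: 4·5 = 20 | 2·1+4·3+1·2+1·4 = 20
L: 4·6 = 24 | 2·0+4·6+1·0+1·0 = 24
E: 4·3 = 12 | 2·0+4·0+1·7+1·5 = 12
gcd(4,2,4,1,1) = 1

Coefficients: [4, 2, 4, 1, 1]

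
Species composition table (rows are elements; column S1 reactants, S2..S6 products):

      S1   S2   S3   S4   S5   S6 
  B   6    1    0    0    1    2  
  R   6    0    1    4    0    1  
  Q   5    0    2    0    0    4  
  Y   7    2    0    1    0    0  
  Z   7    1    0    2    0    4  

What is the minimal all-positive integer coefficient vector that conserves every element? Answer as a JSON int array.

Coefficients: [2, 6, 3, 2, 4, 1]

B: 2·6 = 12 | 6·1+3·0+2·0+4·1+1·2 = 12
R: 2·6 = 12 | 6·0+3·1+2·4+4·0+1·1 = 12
Q: 2·5 = 10 | 6·0+3·2+2·0+4·0+1·4 = 10
Y: 2·7 = 14 | 6·2+3·0+2·1+4·0+1·0 = 14
Z: 2·7 = 14 | 6·1+3·0+2·2+4·0+1·4 = 14
gcd(2,6,3,2,4,1) = 1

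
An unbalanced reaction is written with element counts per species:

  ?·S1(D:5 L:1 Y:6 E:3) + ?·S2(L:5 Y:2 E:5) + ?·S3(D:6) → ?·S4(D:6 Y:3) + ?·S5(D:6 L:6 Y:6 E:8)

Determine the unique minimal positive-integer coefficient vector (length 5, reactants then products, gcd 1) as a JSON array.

D: 6·5+6·0+5·6 = 60 | 4·6+6·6 = 60
L: 6·1+6·5+5·0 = 36 | 4·0+6·6 = 36
Y: 6·6+6·2+5·0 = 48 | 4·3+6·6 = 48
E: 6·3+6·5+5·0 = 48 | 4·0+6·8 = 48
gcd(6,6,5,4,6) = 1

Coefficients: [6, 6, 5, 4, 6]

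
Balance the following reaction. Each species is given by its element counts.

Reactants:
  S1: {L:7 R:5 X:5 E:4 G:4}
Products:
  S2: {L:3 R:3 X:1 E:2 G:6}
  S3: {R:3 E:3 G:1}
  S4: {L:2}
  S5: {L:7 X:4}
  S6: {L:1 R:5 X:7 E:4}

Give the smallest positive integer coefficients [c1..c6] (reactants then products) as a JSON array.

L: 5·7 = 35 | 3·3+2·0+5·2+2·7+2·1 = 35
R: 5·5 = 25 | 3·3+2·3+5·0+2·0+2·5 = 25
X: 5·5 = 25 | 3·1+2·0+5·0+2·4+2·7 = 25
E: 5·4 = 20 | 3·2+2·3+5·0+2·0+2·4 = 20
G: 5·4 = 20 | 3·6+2·1+5·0+2·0+2·0 = 20
gcd(5,3,2,5,2,2) = 1

Coefficients: [5, 3, 2, 5, 2, 2]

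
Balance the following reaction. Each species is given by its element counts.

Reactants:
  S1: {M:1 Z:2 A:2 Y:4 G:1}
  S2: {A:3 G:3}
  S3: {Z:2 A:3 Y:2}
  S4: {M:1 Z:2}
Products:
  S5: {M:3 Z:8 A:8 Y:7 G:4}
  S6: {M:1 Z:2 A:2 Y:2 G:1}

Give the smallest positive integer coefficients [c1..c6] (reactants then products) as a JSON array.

M: 3·1+2·0+2·0+4·1 = 7 | 2·3+1·1 = 7
Z: 3·2+2·0+2·2+4·2 = 18 | 2·8+1·2 = 18
A: 3·2+2·3+2·3+4·0 = 18 | 2·8+1·2 = 18
Y: 3·4+2·0+2·2+4·0 = 16 | 2·7+1·2 = 16
G: 3·1+2·3+2·0+4·0 = 9 | 2·4+1·1 = 9
gcd(3,2,2,4,2,1) = 1

Coefficients: [3, 2, 2, 4, 2, 1]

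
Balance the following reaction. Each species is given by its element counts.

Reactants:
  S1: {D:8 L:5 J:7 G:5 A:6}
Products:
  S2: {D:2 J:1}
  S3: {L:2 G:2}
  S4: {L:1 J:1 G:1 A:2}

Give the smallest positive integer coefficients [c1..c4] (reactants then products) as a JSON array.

D: 1·8 = 8 | 4·2+1·0+3·0 = 8
L: 1·5 = 5 | 4·0+1·2+3·1 = 5
J: 1·7 = 7 | 4·1+1·0+3·1 = 7
G: 1·5 = 5 | 4·0+1·2+3·1 = 5
A: 1·6 = 6 | 4·0+1·0+3·2 = 6
gcd(1,4,1,3) = 1

Coefficients: [1, 4, 1, 3]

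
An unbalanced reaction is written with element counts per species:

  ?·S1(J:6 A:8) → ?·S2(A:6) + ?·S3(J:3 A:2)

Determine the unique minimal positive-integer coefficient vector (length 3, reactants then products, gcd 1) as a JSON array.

J: 3·6 = 18 | 2·0+6·3 = 18
A: 3·8 = 24 | 2·6+6·2 = 24
gcd(3,2,6) = 1

Coefficients: [3, 2, 6]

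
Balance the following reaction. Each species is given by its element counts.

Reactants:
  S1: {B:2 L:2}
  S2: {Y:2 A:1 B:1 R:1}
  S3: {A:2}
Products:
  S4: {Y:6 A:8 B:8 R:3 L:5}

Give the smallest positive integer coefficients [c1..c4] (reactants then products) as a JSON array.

Y: 5·0+6·2+5·0 = 12 | 2·6 = 12
A: 5·0+6·1+5·2 = 16 | 2·8 = 16
B: 5·2+6·1+5·0 = 16 | 2·8 = 16
R: 5·0+6·1+5·0 = 6 | 2·3 = 6
L: 5·2+6·0+5·0 = 10 | 2·5 = 10
gcd(5,6,5,2) = 1

Coefficients: [5, 6, 5, 2]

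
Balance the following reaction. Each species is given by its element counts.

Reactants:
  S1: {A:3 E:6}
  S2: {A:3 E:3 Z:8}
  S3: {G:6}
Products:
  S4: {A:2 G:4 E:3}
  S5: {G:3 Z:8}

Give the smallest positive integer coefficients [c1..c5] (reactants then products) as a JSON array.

Coefficients: [2, 2, 5, 6, 2]

A: 2·3+2·3+5·0 = 12 | 6·2+2·0 = 12
G: 2·0+2·0+5·6 = 30 | 6·4+2·3 = 30
E: 2·6+2·3+5·0 = 18 | 6·3+2·0 = 18
Z: 2·0+2·8+5·0 = 16 | 6·0+2·8 = 16
gcd(2,2,5,6,2) = 1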